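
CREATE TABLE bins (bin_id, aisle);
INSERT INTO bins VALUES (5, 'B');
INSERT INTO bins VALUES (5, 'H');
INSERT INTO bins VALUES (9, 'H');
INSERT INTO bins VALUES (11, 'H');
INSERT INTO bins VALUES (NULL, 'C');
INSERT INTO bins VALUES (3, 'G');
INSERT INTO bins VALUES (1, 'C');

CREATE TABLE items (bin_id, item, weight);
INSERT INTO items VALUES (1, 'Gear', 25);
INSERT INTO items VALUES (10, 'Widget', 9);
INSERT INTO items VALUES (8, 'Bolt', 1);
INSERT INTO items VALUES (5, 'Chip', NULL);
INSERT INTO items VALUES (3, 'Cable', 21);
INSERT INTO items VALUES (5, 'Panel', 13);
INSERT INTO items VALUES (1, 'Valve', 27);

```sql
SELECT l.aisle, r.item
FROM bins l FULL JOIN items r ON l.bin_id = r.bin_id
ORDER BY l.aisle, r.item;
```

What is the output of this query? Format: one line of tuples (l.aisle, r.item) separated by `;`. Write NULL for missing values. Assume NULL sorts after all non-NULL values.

(B, Chip); (B, Panel); (C, Gear); (C, Valve); (C, NULL); (G, Cable); (H, Chip); (H, Panel); (H, NULL); (H, NULL); (NULL, Bolt); (NULL, Widget)

FULL OUTER JOIN keeps every row from both sides; unmatched rows get NULL for the other side's columns.
Matching on l.bin_id = r.bin_id. A NULL in a compared column never satisfies the condition.
- l (bin_id=5) pairs with 2 row(s) of r.
- l (bin_id=5) pairs with 2 row(s) of r.
- l (bin_id=9) has no partner → padded with NULL.
- l (bin_id=11) has no partner → padded with NULL.
- l (bin_id=NULL) has no partner → padded with NULL.
- l (bin_id=3) pairs with 1 row(s) of r.
- l (bin_id=1) pairs with 2 row(s) of r.
- 2 r row(s) had no l match → kept, l columns NULL.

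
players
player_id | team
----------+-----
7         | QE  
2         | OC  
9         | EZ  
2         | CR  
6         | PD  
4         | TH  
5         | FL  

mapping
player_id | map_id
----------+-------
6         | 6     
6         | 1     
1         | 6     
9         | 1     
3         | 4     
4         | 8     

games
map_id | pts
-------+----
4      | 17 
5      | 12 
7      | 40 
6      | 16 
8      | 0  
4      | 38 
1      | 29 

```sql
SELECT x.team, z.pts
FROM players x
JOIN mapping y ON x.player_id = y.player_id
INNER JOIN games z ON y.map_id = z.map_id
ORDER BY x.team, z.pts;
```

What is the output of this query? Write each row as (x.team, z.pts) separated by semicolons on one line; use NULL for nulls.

Step 1 — x INNER JOIN y on player_id → 4 row(s).
Then INNER JOIN `games z` on map_id: keep only rows whose y.map_id appears in z.

(EZ, 29); (PD, 16); (PD, 29); (TH, 0)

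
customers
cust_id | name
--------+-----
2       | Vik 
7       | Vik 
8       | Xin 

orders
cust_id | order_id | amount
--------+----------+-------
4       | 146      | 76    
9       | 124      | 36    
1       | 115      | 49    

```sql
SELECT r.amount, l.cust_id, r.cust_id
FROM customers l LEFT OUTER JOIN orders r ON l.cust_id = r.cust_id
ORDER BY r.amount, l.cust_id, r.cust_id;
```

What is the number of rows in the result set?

3

LEFT JOIN keeps every row from `customers`; unmatched rows get NULL for `orders`'s columns.
Matching on l.cust_id = r.cust_id.
- cust_id=2: no r row matches, row kept with r columns NULL.
- cust_id=7: no r row matches, row kept with r columns NULL.
- cust_id=8: no r row matches, row kept with r columns NULL.
Total: 0 matched + 3 padded = 3 rows.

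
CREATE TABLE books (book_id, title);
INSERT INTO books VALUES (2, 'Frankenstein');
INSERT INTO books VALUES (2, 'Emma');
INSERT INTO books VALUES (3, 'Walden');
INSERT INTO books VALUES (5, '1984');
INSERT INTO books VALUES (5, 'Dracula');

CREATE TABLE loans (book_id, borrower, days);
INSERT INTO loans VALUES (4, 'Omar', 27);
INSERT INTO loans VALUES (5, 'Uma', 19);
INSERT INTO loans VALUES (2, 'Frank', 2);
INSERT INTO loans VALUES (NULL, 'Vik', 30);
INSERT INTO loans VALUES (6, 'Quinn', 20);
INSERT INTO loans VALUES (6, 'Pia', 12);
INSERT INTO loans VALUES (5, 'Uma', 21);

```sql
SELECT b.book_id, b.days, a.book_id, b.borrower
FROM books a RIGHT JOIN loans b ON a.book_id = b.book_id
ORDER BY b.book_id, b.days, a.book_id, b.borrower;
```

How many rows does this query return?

RIGHT JOIN keeps every row from `loans`; unmatched rows get NULL for `books`'s columns.
Matching on a.book_id = b.book_id. A NULL in a compared column never satisfies the condition.
- a row (book_id=2): matches 1 b row(s) → 1 output row(s).
- a row (book_id=2): matches 1 b row(s) → 1 output row(s).
- a row (book_id=3): no match.
- a row (book_id=5): matches 2 b row(s) → 2 output row(s).
- a row (book_id=5): matches 2 b row(s) → 2 output row(s).
- 4 row(s) from b found no a partner → padded with NULL.
Total: 6 matched + 4 padded = 10 rows.

10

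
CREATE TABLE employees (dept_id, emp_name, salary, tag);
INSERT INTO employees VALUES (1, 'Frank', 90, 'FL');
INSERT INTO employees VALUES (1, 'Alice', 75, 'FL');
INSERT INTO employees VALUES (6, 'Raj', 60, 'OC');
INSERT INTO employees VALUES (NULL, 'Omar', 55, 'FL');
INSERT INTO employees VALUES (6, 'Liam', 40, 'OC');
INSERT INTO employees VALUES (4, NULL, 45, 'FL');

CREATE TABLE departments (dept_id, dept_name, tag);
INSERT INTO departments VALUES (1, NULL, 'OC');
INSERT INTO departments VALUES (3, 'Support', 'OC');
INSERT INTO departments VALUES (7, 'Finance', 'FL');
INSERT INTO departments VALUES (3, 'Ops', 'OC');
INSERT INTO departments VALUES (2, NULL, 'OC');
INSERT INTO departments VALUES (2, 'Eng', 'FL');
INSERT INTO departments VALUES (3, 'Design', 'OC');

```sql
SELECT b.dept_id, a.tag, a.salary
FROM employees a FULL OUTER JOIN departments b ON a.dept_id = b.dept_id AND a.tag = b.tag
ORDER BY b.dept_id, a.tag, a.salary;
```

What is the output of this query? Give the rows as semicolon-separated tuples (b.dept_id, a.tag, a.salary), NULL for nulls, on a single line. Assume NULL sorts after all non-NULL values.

(1, NULL, NULL); (2, NULL, NULL); (2, NULL, NULL); (3, NULL, NULL); (3, NULL, NULL); (3, NULL, NULL); (7, NULL, NULL); (NULL, FL, 45); (NULL, FL, 55); (NULL, FL, 75); (NULL, FL, 90); (NULL, OC, 40); (NULL, OC, 60)

FULL OUTER JOIN keeps every row from both sides; unmatched rows get NULL for the other side's columns.
Matching on a.dept_id = b.dept_id AND a.tag = b.tag. A NULL in a compared column never satisfies the condition.
- dept_id=1, tag=FL: no b row matches, row kept with b columns NULL.
- dept_id=1, tag=FL: no b row matches, row kept with b columns NULL.
- dept_id=6, tag=OC: no b row matches, row kept with b columns NULL.
- dept_id=NULL, tag=FL: no b row matches, row kept with b columns NULL.
- dept_id=6, tag=OC: no b row matches, row kept with b columns NULL.
- dept_id=4, tag=FL: no b row matches, row kept with b columns NULL.
- 7 row(s) from b found no a partner → padded with NULL.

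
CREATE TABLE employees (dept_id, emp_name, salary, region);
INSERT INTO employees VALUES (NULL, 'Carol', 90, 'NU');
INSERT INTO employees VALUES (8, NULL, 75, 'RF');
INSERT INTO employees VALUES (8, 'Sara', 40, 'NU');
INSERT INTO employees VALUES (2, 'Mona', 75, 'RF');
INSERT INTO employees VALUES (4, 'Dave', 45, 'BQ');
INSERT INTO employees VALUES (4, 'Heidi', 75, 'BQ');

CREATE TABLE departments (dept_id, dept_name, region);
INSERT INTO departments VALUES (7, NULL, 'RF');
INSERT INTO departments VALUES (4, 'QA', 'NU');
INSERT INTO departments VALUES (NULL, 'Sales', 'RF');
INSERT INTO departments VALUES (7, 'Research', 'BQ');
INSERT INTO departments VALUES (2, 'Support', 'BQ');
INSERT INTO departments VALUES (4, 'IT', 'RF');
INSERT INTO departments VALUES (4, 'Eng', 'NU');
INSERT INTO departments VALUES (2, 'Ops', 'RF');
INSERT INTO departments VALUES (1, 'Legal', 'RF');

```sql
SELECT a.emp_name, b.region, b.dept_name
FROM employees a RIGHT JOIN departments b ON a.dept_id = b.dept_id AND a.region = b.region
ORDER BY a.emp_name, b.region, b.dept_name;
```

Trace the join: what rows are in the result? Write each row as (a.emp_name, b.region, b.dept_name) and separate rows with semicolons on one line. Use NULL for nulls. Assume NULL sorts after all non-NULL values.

RIGHT JOIN keeps every row from `departments`; unmatched rows get NULL for `employees`'s columns.
Matching on a.dept_id = b.dept_id AND a.region = b.region. A NULL in a compared column never satisfies the condition.
Matched pairs: 1; unmatched b rows kept: 8.

(Mona, RF, Ops); (NULL, BQ, Research); (NULL, BQ, Support); (NULL, NU, Eng); (NULL, NU, QA); (NULL, RF, IT); (NULL, RF, Legal); (NULL, RF, Sales); (NULL, RF, NULL)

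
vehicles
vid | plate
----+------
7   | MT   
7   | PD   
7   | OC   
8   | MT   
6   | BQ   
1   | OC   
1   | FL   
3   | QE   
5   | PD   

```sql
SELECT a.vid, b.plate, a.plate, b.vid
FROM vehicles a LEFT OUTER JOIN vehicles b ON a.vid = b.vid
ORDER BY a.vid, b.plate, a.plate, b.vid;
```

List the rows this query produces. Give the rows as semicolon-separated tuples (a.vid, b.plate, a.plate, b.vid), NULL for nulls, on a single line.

LEFT JOIN keeps every row from `vehicles a`; unmatched rows get NULL for `vehicles b`'s columns.
Matching on a.vid = b.vid.
- a[0] vid=7 → 3 match(es) in b → 3 row(s).
- a[1] vid=7 → 3 match(es) in b → 3 row(s).
- a[2] vid=7 → 3 match(es) in b → 3 row(s).
- a[3] vid=8 → 1 match(es) in b → 1 row(s).
- a[4] vid=6 → 1 match(es) in b → 1 row(s).
- a[5] vid=1 → 2 match(es) in b → 2 row(s).
- a[6] vid=1 → 2 match(es) in b → 2 row(s).
- a[7] vid=3 → 1 match(es) in b → 1 row(s).
- a[8] vid=5 → 1 match(es) in b → 1 row(s).

(1, FL, FL, 1); (1, FL, OC, 1); (1, OC, FL, 1); (1, OC, OC, 1); (3, QE, QE, 3); (5, PD, PD, 5); (6, BQ, BQ, 6); (7, MT, MT, 7); (7, MT, OC, 7); (7, MT, PD, 7); (7, OC, MT, 7); (7, OC, OC, 7); (7, OC, PD, 7); (7, PD, MT, 7); (7, PD, OC, 7); (7, PD, PD, 7); (8, MT, MT, 8)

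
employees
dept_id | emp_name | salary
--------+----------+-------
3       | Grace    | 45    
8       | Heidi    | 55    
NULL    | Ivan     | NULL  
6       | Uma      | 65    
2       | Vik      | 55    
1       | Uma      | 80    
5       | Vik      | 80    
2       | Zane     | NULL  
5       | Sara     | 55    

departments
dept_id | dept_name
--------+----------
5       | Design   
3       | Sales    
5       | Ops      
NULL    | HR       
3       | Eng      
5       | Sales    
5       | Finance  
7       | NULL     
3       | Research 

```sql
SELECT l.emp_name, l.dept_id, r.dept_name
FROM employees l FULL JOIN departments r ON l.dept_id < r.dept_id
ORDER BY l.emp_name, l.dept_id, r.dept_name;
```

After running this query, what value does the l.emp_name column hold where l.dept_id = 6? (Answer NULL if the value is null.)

Uma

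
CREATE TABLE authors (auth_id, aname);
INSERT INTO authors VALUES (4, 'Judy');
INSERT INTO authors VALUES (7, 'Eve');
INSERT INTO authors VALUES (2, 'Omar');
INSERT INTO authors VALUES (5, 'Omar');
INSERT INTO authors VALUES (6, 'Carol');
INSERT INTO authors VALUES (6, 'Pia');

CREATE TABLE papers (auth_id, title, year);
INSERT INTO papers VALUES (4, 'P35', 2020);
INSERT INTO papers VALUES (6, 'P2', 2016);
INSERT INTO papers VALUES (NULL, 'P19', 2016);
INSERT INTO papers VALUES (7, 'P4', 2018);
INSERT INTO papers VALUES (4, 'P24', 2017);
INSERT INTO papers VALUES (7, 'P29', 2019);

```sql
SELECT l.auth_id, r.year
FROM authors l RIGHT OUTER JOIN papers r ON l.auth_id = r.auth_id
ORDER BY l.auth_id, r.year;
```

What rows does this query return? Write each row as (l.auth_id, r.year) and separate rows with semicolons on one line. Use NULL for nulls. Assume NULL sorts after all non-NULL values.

RIGHT JOIN keeps every row from `papers`; unmatched rows get NULL for `authors`'s columns.
Matching on l.auth_id = r.auth_id. A NULL in a compared column never satisfies the condition.
- l (auth_id=4) pairs with 2 row(s) of r.
- l (auth_id=7) pairs with 2 row(s) of r.
- l (auth_id=2) has no partner in r.
- l (auth_id=5) has no partner in r.
- l (auth_id=6) pairs with 1 row(s) of r.
- l (auth_id=6) pairs with 1 row(s) of r.
- 1 row(s) from r found no l partner → padded with NULL.
After projecting and ordering:
l.auth_id | r.year
4 | 2017
4 | 2020
6 | 2016
6 | 2016
7 | 2018
7 | 2019
NULL | 2016

(4, 2017); (4, 2020); (6, 2016); (6, 2016); (7, 2018); (7, 2019); (NULL, 2016)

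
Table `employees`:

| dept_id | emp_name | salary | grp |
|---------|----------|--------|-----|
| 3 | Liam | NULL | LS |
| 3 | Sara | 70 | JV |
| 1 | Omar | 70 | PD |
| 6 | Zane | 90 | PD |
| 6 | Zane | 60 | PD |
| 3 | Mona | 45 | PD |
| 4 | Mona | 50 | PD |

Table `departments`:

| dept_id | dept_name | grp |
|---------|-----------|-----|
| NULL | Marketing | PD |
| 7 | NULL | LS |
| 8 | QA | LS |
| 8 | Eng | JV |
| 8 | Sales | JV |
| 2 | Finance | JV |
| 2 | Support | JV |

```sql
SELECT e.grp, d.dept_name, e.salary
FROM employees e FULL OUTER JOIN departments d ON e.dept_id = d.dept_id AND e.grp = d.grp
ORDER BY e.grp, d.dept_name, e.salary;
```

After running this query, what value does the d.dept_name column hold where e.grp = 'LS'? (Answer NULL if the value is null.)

NULL

FULL OUTER JOIN keeps every row from both sides; unmatched rows get NULL for the other side's columns.
Matching on e.dept_id = d.dept_id AND e.grp = d.grp. A NULL in a compared column never satisfies the condition.
- e row (dept_id=3, grp=LS): no match → kept, d columns NULL.
- e row (dept_id=3, grp=JV): no match → kept, d columns NULL.
- e row (dept_id=1, grp=PD): no match → kept, d columns NULL.
- e row (dept_id=6, grp=PD): no match → kept, d columns NULL.
- e row (dept_id=6, grp=PD): no match → kept, d columns NULL.
- e row (dept_id=3, grp=PD): no match → kept, d columns NULL.
- e row (dept_id=4, grp=PD): no match → kept, d columns NULL.
- 7 row(s) from d found no e partner → padded with NULL.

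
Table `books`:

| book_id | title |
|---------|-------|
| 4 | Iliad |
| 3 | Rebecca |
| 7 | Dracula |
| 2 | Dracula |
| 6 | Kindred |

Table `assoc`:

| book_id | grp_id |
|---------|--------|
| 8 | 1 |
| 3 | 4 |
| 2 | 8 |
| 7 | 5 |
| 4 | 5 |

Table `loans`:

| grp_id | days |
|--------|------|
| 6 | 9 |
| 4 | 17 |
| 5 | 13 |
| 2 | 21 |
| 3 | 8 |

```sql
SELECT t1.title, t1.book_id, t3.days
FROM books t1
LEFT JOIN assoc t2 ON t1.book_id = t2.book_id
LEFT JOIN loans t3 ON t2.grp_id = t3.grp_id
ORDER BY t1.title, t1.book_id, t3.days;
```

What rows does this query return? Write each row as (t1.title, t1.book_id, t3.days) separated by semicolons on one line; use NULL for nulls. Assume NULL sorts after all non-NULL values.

Step 1 — t1 LEFT JOIN t2 on book_id → 5 row(s).
Then LEFT JOIN `loans t3` on grp_id: each of those 5 rows is kept; rows whose t2.grp_id has no match in t3 get NULL for t3's columns.

(Dracula, 2, NULL); (Dracula, 7, 13); (Iliad, 4, 13); (Kindred, 6, NULL); (Rebecca, 3, 17)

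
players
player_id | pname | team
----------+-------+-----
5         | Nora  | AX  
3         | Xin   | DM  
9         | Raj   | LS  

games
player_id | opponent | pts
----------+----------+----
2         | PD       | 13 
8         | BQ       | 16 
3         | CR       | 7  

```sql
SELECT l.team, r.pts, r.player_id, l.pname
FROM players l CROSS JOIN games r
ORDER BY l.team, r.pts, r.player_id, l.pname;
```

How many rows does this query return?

9

CROSS JOIN pairs every row of `players` with every row of `games`: 3 × 3 = 9 rows.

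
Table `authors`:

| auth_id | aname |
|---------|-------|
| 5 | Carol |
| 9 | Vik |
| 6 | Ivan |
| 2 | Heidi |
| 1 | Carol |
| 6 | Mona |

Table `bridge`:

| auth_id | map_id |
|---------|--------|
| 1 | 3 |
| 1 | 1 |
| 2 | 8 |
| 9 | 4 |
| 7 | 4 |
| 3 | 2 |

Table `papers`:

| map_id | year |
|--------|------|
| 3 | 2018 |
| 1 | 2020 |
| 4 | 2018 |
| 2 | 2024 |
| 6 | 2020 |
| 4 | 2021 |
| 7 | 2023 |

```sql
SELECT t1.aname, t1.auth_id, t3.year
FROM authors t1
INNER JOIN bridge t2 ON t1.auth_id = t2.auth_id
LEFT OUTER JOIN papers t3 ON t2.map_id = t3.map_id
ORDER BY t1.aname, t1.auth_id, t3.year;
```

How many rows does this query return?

Evaluate left to right. First `authors t1 INNER JOIN bridge t2` on auth_id: 4 row(s).
Then LEFT JOIN `papers t3` on map_id: each of those 4 rows is kept; rows whose t2.map_id has no match in t3 get NULL for t3's columns.
Result: 5 row(s).

5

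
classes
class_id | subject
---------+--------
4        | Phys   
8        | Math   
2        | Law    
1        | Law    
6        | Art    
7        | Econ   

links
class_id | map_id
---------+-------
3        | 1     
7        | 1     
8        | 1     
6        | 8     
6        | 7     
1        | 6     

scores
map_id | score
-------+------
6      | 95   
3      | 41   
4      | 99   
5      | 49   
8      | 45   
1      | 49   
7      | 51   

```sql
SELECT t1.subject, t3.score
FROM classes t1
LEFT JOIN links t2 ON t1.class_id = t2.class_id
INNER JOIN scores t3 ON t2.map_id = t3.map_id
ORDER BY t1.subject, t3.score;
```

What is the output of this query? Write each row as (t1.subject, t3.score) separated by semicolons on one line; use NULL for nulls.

(Art, 45); (Art, 51); (Econ, 49); (Law, 95); (Math, 49)

Joins associate left-to-right: classes LEFT JOIN links on class_id gives 7 intermediate row(s).
Then INNER JOIN `scores t3` on map_id: keep only rows whose t2.map_id appears in t3.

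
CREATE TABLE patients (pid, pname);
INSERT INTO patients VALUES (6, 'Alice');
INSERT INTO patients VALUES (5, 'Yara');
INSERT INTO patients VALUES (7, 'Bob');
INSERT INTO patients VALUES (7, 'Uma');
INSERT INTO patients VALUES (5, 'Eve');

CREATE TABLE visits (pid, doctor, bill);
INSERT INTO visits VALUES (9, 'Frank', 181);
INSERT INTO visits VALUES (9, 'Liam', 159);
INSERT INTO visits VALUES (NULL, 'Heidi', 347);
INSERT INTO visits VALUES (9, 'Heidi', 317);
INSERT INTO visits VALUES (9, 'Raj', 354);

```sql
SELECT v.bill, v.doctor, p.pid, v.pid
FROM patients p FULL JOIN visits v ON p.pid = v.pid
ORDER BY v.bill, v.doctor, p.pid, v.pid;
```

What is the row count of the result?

10

FULL OUTER JOIN keeps every row from both sides; unmatched rows get NULL for the other side's columns.
Matching on p.pid = v.pid. A NULL in a compared column never satisfies the condition.
- p[0] pid=6 → no match; kept with NULLs on the v side.
- p[1] pid=5 → no match; kept with NULLs on the v side.
- p[2] pid=7 → no match; kept with NULLs on the v side.
- p[3] pid=7 → no match; kept with NULLs on the v side.
- p[4] pid=5 → no match; kept with NULLs on the v side.
- plus 5 unmatched v row(s), each kept with NULL p columns.
Total: 0 matched + 10 padded = 10 rows.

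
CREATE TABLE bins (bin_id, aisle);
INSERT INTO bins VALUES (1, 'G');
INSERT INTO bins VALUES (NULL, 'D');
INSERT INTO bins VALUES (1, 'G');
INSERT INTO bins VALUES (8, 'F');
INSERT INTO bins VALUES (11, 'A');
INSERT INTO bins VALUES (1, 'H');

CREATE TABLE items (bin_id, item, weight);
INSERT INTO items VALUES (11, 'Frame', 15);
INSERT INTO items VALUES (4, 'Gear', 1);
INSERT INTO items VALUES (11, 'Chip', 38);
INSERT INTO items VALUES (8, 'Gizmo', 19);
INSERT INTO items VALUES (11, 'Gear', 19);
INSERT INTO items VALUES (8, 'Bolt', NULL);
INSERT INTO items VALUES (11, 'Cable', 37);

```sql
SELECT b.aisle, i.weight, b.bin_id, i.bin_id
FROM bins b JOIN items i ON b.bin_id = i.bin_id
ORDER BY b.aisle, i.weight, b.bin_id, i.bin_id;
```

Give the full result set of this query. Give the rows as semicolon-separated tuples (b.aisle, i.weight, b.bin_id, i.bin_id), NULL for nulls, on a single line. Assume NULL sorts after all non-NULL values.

(A, 15, 11, 11); (A, 19, 11, 11); (A, 37, 11, 11); (A, 38, 11, 11); (F, 19, 8, 8); (F, NULL, 8, 8)

INNER JOIN keeps only pairs where the ON condition holds.
Matching on b.bin_id = i.bin_id. A NULL in a compared column never satisfies the condition.
- b[0] bin_id=1 → no match; dropped.
- b[1] bin_id=NULL → no match; dropped.
- b[2] bin_id=1 → no match; dropped.
- b[3] bin_id=8 → 2 match(es) in i → 2 row(s).
- b[4] bin_id=11 → 4 match(es) in i → 4 row(s).
- b[5] bin_id=1 → no match; dropped.
After projecting and ordering:
b.aisle | i.weight | b.bin_id | i.bin_id
A | 15 | 11 | 11
A | 19 | 11 | 11
A | 37 | 11 | 11
A | 38 | 11 | 11
F | 19 | 8 | 8
F | NULL | 8 | 8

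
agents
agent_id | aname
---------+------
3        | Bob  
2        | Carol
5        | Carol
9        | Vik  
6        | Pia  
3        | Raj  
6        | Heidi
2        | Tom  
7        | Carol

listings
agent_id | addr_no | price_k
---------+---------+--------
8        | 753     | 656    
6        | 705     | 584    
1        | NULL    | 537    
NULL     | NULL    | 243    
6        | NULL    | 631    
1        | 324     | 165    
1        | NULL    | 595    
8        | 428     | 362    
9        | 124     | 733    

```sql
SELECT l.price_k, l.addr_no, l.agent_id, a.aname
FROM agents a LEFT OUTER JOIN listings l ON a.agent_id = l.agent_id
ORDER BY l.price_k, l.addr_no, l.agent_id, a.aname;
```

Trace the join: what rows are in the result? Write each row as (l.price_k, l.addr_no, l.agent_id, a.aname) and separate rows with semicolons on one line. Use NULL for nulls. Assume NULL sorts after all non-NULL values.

(584, 705, 6, Heidi); (584, 705, 6, Pia); (631, NULL, 6, Heidi); (631, NULL, 6, Pia); (733, 124, 9, Vik); (NULL, NULL, NULL, Bob); (NULL, NULL, NULL, Carol); (NULL, NULL, NULL, Carol); (NULL, NULL, NULL, Carol); (NULL, NULL, NULL, Raj); (NULL, NULL, NULL, Tom)

LEFT JOIN keeps every row from `agents`; unmatched rows get NULL for `listings`'s columns.
Matching on a.agent_id = l.agent_id. A NULL in a compared column never satisfies the condition.
- a[0] agent_id=3 → no match; kept with NULLs on the l side.
- a[1] agent_id=2 → no match; kept with NULLs on the l side.
- a[2] agent_id=5 → no match; kept with NULLs on the l side.
- a[3] agent_id=9 → 1 match(es) in l → 1 row(s).
- a[4] agent_id=6 → 2 match(es) in l → 2 row(s).
- a[5] agent_id=3 → no match; kept with NULLs on the l side.
- a[6] agent_id=6 → 2 match(es) in l → 2 row(s).
- a[7] agent_id=2 → no match; kept with NULLs on the l side.
- a[8] agent_id=7 → no match; kept with NULLs on the l side.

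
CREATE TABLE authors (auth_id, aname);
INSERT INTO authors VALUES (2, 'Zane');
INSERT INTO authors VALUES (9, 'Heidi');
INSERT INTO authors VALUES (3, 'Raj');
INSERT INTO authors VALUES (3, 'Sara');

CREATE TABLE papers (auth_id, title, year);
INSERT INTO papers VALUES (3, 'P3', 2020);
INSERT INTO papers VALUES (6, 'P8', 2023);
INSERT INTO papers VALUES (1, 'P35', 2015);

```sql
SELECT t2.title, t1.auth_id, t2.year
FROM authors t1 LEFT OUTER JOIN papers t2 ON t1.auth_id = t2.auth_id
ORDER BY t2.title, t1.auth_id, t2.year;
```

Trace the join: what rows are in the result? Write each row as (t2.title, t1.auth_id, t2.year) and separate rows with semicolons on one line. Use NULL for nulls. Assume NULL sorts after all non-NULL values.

LEFT JOIN keeps every row from `authors`; unmatched rows get NULL for `papers`'s columns.
Matching on t1.auth_id = t2.auth_id.
- t1 row (auth_id=2): no match → kept, t2 columns NULL.
- t1 row (auth_id=9): no match → kept, t2 columns NULL.
- t1 row (auth_id=3): matches 1 t2 row(s) → 1 output row(s).
- t1 row (auth_id=3): matches 1 t2 row(s) → 1 output row(s).
After projecting and ordering:
t2.title | t1.auth_id | t2.year
P3 | 3 | 2020
P3 | 3 | 2020
NULL | 2 | NULL
NULL | 9 | NULL

(P3, 3, 2020); (P3, 3, 2020); (NULL, 2, NULL); (NULL, 9, NULL)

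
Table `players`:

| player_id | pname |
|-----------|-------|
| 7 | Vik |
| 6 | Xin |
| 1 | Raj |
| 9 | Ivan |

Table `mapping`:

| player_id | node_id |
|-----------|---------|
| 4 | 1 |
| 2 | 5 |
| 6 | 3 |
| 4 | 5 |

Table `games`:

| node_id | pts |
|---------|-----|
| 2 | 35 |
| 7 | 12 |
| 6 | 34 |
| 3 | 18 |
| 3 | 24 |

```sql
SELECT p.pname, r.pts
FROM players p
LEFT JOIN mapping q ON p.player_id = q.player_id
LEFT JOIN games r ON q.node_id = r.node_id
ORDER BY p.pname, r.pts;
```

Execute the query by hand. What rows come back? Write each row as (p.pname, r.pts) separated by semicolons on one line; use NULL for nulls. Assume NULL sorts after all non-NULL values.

Joins associate left-to-right: players LEFT JOIN mapping on player_id gives 4 intermediate row(s).
Then LEFT JOIN `games r` on node_id: each of those 4 rows is kept; rows whose q.node_id has no match in r get NULL for r's columns.

(Ivan, NULL); (Raj, NULL); (Vik, NULL); (Xin, 18); (Xin, 24)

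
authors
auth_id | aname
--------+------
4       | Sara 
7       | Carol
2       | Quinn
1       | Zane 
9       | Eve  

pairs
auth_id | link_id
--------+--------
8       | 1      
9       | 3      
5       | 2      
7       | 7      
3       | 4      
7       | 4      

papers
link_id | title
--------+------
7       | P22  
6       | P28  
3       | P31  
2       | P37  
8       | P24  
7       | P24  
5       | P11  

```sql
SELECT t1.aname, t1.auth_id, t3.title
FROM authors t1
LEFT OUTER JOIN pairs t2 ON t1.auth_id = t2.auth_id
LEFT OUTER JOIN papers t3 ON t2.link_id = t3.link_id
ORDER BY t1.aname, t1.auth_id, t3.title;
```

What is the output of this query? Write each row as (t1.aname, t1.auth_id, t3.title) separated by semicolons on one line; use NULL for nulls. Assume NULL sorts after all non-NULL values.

Step 1 — t1 LEFT JOIN t2 on auth_id → 6 row(s).
Then LEFT JOIN `papers t3` on link_id: each of those 6 rows is kept; rows whose t2.link_id has no match in t3 get NULL for t3's columns.

(Carol, 7, P22); (Carol, 7, P24); (Carol, 7, NULL); (Eve, 9, P31); (Quinn, 2, NULL); (Sara, 4, NULL); (Zane, 1, NULL)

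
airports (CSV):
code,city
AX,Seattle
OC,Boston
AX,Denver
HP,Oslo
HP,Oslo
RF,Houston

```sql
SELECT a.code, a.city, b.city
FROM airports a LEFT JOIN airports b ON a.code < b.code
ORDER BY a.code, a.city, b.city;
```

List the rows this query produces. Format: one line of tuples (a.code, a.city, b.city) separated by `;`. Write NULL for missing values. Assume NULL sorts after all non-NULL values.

LEFT JOIN keeps every row from `airports a`; unmatched rows get NULL for `airports b`'s columns.
Matching on a.code < b.code.
- a row (code=AX): matches 4 b row(s) → 4 output row(s).
- a row (code=OC): matches 1 b row(s) → 1 output row(s).
- a row (code=AX): matches 4 b row(s) → 4 output row(s).
- a row (code=HP): matches 2 b row(s) → 2 output row(s).
- a row (code=HP): matches 2 b row(s) → 2 output row(s).
- a row (code=RF): no match → kept, b columns NULL.

(AX, Denver, Boston); (AX, Denver, Houston); (AX, Denver, Oslo); (AX, Denver, Oslo); (AX, Seattle, Boston); (AX, Seattle, Houston); (AX, Seattle, Oslo); (AX, Seattle, Oslo); (HP, Oslo, Boston); (HP, Oslo, Boston); (HP, Oslo, Houston); (HP, Oslo, Houston); (OC, Boston, Houston); (RF, Houston, NULL)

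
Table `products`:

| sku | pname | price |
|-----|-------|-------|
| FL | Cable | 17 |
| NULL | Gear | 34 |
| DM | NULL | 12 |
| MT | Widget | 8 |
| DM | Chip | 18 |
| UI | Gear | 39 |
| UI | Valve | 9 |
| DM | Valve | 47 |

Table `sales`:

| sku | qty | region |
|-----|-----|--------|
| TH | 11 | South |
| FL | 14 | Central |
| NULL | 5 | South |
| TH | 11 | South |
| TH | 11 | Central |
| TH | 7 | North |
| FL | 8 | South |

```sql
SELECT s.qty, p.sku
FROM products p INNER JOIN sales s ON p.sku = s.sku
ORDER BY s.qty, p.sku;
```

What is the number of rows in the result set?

INNER JOIN keeps only pairs where the ON condition holds.
Matching on p.sku = s.sku. A NULL in a compared column never satisfies the condition.
- sku=FL: 2 matching s row(s), so 2 row(s) emitted.
- sku=NULL: no matching s row, dropped.
- sku=DM: no matching s row, dropped.
- sku=MT: no matching s row, dropped.
- sku=DM: no matching s row, dropped.
- sku=UI: no matching s row, dropped.
- sku=UI: no matching s row, dropped.
- sku=DM: no matching s row, dropped.
Total: 2 rows.

2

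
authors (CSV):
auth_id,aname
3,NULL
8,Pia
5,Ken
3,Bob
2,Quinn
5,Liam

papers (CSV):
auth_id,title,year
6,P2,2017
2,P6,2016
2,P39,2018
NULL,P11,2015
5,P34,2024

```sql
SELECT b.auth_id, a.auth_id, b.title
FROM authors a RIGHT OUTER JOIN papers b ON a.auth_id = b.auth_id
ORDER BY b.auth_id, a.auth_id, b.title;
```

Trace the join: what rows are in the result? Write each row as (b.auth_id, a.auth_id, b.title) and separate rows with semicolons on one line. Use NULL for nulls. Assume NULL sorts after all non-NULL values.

RIGHT JOIN keeps every row from `papers`; unmatched rows get NULL for `authors`'s columns.
Matching on a.auth_id = b.auth_id. A NULL in a compared column never satisfies the condition.
- a[0] auth_id=3 → no match.
- a[1] auth_id=8 → no match.
- a[2] auth_id=5 → 1 match(es) in b → 1 row(s).
- a[3] auth_id=3 → no match.
- a[4] auth_id=2 → 2 match(es) in b → 2 row(s).
- a[5] auth_id=5 → 1 match(es) in b → 1 row(s).
- 2 row(s) from b found no a partner → padded with NULL.
After projecting and ordering:
b.auth_id | a.auth_id | b.title
2 | 2 | P39
2 | 2 | P6
5 | 5 | P34
5 | 5 | P34
6 | NULL | P2
NULL | NULL | P11

(2, 2, P39); (2, 2, P6); (5, 5, P34); (5, 5, P34); (6, NULL, P2); (NULL, NULL, P11)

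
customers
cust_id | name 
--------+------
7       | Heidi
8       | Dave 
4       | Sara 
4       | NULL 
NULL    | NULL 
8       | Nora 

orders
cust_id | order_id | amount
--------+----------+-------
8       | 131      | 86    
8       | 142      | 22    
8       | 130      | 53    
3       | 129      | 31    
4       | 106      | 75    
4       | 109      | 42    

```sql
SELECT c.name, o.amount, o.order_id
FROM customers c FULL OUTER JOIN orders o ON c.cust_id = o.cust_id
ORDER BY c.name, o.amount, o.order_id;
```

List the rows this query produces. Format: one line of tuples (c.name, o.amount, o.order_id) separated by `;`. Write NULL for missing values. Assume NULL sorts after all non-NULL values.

FULL OUTER JOIN keeps every row from both sides; unmatched rows get NULL for the other side's columns.
Matching on c.cust_id = o.cust_id. A NULL in a compared column never satisfies the condition.
- cust_id=7: no o row matches, row kept with o columns NULL.
- cust_id=8: 3 matching o row(s), so 3 row(s) emitted.
- cust_id=4: 2 matching o row(s), so 2 row(s) emitted.
- cust_id=4: 2 matching o row(s), so 2 row(s) emitted.
- cust_id=NULL: no o row matches, row kept with o columns NULL.
- cust_id=8: 3 matching o row(s), so 3 row(s) emitted.
- 1 o row(s) had no c match → kept, c columns NULL.

(Dave, 22, 142); (Dave, 53, 130); (Dave, 86, 131); (Heidi, NULL, NULL); (Nora, 22, 142); (Nora, 53, 130); (Nora, 86, 131); (Sara, 42, 109); (Sara, 75, 106); (NULL, 31, 129); (NULL, 42, 109); (NULL, 75, 106); (NULL, NULL, NULL)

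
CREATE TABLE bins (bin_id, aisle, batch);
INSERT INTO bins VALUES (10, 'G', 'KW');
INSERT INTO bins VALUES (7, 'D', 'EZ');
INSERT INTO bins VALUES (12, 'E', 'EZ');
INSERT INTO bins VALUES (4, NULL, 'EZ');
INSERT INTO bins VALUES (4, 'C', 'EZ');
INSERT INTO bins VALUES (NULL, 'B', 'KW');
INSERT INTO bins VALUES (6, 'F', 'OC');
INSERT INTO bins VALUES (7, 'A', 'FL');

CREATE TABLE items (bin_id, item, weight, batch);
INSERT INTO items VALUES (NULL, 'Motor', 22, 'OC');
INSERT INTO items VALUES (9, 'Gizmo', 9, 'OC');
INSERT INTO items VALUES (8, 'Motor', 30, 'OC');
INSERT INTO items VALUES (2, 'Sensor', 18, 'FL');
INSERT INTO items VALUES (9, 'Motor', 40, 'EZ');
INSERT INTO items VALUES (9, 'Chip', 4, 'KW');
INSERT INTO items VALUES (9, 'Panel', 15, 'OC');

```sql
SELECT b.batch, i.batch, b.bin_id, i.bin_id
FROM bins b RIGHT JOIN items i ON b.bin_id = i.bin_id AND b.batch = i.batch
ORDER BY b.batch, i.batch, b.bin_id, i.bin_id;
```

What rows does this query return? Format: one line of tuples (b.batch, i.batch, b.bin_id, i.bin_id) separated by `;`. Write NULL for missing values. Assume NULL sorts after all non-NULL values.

(NULL, EZ, NULL, 9); (NULL, FL, NULL, 2); (NULL, KW, NULL, 9); (NULL, OC, NULL, 8); (NULL, OC, NULL, 9); (NULL, OC, NULL, 9); (NULL, OC, NULL, NULL)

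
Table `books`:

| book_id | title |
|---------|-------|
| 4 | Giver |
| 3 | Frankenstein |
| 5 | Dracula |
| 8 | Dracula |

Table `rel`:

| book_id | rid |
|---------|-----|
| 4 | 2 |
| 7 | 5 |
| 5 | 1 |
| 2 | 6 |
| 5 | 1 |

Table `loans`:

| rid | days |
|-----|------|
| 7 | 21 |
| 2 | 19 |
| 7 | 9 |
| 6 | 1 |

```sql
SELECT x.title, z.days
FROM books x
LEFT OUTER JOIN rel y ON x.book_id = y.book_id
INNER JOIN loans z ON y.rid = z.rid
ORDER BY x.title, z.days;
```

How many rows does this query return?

1

Evaluate left to right. First `books x LEFT JOIN rel y` on book_id: 5 row(s).
Then INNER JOIN `loans z` on rid: keep only rows whose y.rid appears in z.
Result: 1 row(s).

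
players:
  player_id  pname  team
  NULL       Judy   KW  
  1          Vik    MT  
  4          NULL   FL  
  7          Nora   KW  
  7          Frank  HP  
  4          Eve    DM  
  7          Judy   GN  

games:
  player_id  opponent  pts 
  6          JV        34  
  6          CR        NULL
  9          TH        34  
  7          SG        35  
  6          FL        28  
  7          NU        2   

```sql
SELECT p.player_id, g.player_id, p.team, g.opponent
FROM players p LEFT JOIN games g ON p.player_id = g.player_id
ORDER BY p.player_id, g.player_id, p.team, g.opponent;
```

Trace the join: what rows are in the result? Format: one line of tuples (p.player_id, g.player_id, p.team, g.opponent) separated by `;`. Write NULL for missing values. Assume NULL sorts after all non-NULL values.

(1, NULL, MT, NULL); (4, NULL, DM, NULL); (4, NULL, FL, NULL); (7, 7, GN, NU); (7, 7, GN, SG); (7, 7, HP, NU); (7, 7, HP, SG); (7, 7, KW, NU); (7, 7, KW, SG); (NULL, NULL, KW, NULL)

LEFT JOIN keeps every row from `players`; unmatched rows get NULL for `games`'s columns.
Matching on p.player_id = g.player_id. A NULL in a compared column never satisfies the condition.
- p row (player_id=NULL): no match → kept, g columns NULL.
- p row (player_id=1): no match → kept, g columns NULL.
- p row (player_id=4): no match → kept, g columns NULL.
- p row (player_id=7): matches 2 g row(s) → 2 output row(s).
- p row (player_id=7): matches 2 g row(s) → 2 output row(s).
- p row (player_id=4): no match → kept, g columns NULL.
- p row (player_id=7): matches 2 g row(s) → 2 output row(s).
After projecting and ordering:
p.player_id | g.player_id | p.team | g.opponent
1 | NULL | MT | NULL
4 | NULL | DM | NULL
4 | NULL | FL | NULL
7 | 7 | GN | NU
7 | 7 | GN | SG
7 | 7 | HP | NU
7 | 7 | HP | SG
7 | 7 | KW | NU
7 | 7 | KW | SG
NULL | NULL | KW | NULL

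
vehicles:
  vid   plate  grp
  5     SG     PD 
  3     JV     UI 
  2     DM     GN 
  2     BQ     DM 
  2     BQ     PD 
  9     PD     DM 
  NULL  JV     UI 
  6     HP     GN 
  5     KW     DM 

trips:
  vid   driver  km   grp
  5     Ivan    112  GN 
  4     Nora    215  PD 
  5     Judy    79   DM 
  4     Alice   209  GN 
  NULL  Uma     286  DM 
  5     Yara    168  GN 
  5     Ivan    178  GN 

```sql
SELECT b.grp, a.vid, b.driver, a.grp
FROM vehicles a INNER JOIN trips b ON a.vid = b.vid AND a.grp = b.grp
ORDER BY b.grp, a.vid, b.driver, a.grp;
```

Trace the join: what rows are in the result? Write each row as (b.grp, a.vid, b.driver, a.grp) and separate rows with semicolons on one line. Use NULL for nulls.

INNER JOIN keeps only pairs where the ON condition holds.
Matching on a.vid = b.vid AND a.grp = b.grp. A NULL in a compared column never satisfies the condition.
- a (vid=5, grp=PD) has no partner → excluded.
- a (vid=3, grp=UI) has no partner → excluded.
- a (vid=2, grp=GN) has no partner → excluded.
- a (vid=2, grp=DM) has no partner → excluded.
- a (vid=2, grp=PD) has no partner → excluded.
- a (vid=9, grp=DM) has no partner → excluded.
- a (vid=NULL, grp=UI) has no partner → excluded.
- a (vid=6, grp=GN) has no partner → excluded.
- a (vid=5, grp=DM) pairs with 1 row(s) of b.
After projecting and ordering:
b.grp | a.vid | b.driver | a.grp
DM | 5 | Judy | DM

(DM, 5, Judy, DM)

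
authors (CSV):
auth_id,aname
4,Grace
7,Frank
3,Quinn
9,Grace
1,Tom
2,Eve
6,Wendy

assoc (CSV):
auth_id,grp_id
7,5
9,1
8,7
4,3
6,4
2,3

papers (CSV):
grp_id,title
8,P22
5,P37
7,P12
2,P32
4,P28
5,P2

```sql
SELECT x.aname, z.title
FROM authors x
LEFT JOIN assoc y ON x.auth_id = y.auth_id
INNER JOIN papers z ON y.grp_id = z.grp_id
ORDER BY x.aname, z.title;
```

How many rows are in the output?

3

Joins associate left-to-right: authors LEFT JOIN assoc on auth_id gives 7 intermediate row(s).
Then INNER JOIN `papers z` on grp_id: keep only rows whose y.grp_id appears in z.
Result: 3 row(s).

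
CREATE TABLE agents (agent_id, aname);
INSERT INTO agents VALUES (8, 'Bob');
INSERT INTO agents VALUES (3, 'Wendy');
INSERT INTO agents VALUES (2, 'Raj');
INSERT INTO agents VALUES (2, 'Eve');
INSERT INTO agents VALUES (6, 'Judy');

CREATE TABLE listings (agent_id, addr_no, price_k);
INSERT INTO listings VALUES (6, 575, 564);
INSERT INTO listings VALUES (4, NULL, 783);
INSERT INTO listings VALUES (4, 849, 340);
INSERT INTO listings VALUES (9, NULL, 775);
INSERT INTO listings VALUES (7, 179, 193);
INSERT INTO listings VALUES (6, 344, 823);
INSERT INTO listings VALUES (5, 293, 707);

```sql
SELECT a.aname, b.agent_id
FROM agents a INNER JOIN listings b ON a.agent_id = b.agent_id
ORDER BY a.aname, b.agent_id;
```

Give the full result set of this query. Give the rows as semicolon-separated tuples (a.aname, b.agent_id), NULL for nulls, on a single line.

INNER JOIN keeps only pairs where the ON condition holds.
Matching on a.agent_id = b.agent_id.
- a (agent_id=8) has no partner → excluded.
- a (agent_id=3) has no partner → excluded.
- a (agent_id=2) has no partner → excluded.
- a (agent_id=2) has no partner → excluded.
- a (agent_id=6) pairs with 2 row(s) of b.
After projecting and ordering:
a.aname | b.agent_id
Judy | 6
Judy | 6

(Judy, 6); (Judy, 6)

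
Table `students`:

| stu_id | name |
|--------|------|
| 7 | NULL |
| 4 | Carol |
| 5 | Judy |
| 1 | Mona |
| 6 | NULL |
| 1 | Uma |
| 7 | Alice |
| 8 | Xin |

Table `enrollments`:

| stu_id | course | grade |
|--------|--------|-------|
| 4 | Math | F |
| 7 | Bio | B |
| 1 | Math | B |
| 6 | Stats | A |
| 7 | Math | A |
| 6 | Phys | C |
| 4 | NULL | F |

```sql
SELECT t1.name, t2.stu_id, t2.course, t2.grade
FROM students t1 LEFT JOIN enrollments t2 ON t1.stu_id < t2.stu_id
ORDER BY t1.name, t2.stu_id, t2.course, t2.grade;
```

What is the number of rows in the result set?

25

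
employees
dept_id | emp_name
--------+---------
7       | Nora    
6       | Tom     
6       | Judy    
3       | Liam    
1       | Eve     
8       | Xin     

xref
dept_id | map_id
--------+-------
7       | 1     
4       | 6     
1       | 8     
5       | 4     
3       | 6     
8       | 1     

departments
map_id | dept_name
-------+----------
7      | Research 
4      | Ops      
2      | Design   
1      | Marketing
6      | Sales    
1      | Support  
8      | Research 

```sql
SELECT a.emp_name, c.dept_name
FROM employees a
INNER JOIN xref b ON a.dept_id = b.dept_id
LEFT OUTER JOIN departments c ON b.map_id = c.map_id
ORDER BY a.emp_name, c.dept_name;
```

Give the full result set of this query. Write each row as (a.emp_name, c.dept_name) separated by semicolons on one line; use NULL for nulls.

(Eve, Research); (Liam, Sales); (Nora, Marketing); (Nora, Support); (Xin, Marketing); (Xin, Support)

Evaluate left to right. First `employees a INNER JOIN xref b` on dept_id: 4 row(s).
Then LEFT JOIN `departments c` on map_id: each of those 4 rows is kept; rows whose b.map_id has no match in c get NULL for c's columns.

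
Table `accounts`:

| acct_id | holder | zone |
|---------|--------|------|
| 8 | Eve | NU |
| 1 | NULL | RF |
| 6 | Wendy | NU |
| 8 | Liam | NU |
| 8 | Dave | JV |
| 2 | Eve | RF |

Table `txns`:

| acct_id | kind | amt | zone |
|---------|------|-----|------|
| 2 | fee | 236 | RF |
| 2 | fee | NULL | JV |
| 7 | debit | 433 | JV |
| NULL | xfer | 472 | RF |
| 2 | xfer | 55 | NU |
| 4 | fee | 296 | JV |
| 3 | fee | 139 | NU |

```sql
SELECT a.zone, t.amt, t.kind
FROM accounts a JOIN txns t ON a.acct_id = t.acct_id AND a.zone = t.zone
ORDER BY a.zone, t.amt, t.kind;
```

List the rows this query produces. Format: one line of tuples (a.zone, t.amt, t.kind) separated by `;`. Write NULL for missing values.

INNER JOIN keeps only pairs where the ON condition holds.
Matching on a.acct_id = t.acct_id AND a.zone = t.zone. A NULL in a compared column never satisfies the condition.
- a (acct_id=8, zone=NU) has no partner → excluded.
- a (acct_id=1, zone=RF) has no partner → excluded.
- a (acct_id=6, zone=NU) has no partner → excluded.
- a (acct_id=8, zone=NU) has no partner → excluded.
- a (acct_id=8, zone=JV) has no partner → excluded.
- a (acct_id=2, zone=RF) pairs with 1 row(s) of t.
After projecting and ordering:
a.zone | t.amt | t.kind
RF | 236 | fee

(RF, 236, fee)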